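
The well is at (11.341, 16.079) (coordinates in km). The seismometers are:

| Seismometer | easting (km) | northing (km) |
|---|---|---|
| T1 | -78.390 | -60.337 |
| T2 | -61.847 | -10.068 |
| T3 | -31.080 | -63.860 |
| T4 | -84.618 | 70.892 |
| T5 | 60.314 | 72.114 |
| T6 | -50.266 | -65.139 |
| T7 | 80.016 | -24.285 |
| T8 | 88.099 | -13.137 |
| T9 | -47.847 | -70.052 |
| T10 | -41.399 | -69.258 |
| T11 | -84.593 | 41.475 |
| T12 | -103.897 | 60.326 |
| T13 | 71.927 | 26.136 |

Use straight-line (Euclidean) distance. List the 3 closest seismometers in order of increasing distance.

T13, T5, T2

Distances from (11.341, 16.079):
T1: 117.860 km
T2: 77.718 km
T3: 90.497 km
T4: 110.511 km
T5: 74.420 km
T6: 101.940 km
T7: 79.659 km
T8: 82.130 km
T9: 104.507 km
T10: 100.319 km
T11: 99.239 km
T12: 123.441 km
T13: 61.415 km
Sorted: T13 (61.415 km) < T5 (74.420 km) < T2 (77.718 km) < T7 (79.659 km) < T8 (82.130 km) < …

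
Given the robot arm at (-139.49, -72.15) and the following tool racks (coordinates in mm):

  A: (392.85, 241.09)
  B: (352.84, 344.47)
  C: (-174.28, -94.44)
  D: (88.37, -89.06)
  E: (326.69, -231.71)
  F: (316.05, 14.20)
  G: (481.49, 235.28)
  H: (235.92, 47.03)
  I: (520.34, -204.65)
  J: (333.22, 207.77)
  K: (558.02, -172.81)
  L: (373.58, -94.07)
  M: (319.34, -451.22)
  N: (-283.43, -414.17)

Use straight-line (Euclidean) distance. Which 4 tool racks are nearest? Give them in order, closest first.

C, D, N, H

Distances from (-139.49, -72.15):
A: 617.66 mm
B: 644.95 mm
C: 41.32 mm
D: 228.49 mm
E: 492.73 mm
F: 463.65 mm
G: 692.91 mm
H: 393.87 mm
I: 673.00 mm
J: 549.37 mm
K: 704.74 mm
L: 513.54 mm
M: 595.16 mm
N: 371.07 mm
Sorted: C (41.32 mm) < D (228.49 mm) < N (371.07 mm) < H (393.87 mm) < F (463.65 mm) < E (492.73 mm) < …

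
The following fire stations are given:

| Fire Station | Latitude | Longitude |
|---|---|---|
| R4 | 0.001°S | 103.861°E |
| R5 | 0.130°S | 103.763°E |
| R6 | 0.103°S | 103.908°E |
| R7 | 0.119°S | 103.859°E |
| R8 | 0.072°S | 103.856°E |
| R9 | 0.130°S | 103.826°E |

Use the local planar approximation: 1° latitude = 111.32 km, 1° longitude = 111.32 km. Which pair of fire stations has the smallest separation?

Pairwise distances:
R7–R9: 3.872 km
R7–R8: 5.243 km
R6–R7: 5.738 km
R6–R8: 6.739 km
R5–R9: 7.013 km
R8–R9: 7.269 km
R4–R8: 7.923 km
R6–R9: 9.610 km
R5–R7: 10.757 km
R5–R8: 12.201 km
R4–R6: 12.502 km
R4–R7: 13.138 km
R4–R9: 14.879 km
R5–R6: 16.419 km
R4–R5: 18.034 km
Closest pair: R7–R9 at 3.872 km.

R7 and R9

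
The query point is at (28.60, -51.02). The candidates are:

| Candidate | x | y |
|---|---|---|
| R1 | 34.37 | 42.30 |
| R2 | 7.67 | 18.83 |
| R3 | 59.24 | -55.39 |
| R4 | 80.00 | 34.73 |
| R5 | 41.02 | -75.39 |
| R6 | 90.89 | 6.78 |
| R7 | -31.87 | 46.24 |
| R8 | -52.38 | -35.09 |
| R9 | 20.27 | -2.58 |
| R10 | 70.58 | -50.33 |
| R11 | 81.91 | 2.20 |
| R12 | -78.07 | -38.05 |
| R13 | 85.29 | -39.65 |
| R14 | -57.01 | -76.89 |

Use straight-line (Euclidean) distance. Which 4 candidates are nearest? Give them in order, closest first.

R5, R3, R10, R9

Distances from (28.60, -51.02):
R1: √((5.77)² + (93.32)²) = √(33.2929 + 8708.6224) = 93.50
R2: √((-20.93)² + (69.85)²) = √(438.0649 + 4879.0225) = 72.92
R3: √((30.64)² + (-4.37)²) = √(938.8096 + 19.0969) = 30.95
R4: √((51.40)² + (85.75)²) = √(2641.9600 + 7353.0625) = 99.98
R5: √((12.42)² + (-24.37)²) = √(154.2564 + 593.8969) = 27.35
R6: √((62.29)² + (57.80)²) = √(3880.0441 + 3340.8400) = 84.98
R7: √((-60.47)² + (97.26)²) = √(3656.6209 + 9459.5076) = 114.53
R8: √((-80.98)² + (15.93)²) = √(6557.7604 + 253.7649) = 82.53
R9: √((-8.33)² + (48.44)²) = √(69.3889 + 2346.4336) = 49.15
R10: √((41.98)² + (0.69)²) = √(1762.3204 + 0.4761) = 41.99
R11: √((53.31)² + (53.22)²) = √(2841.9561 + 2832.3684) = 75.33
R12: √((-106.67)² + (12.97)²) = √(11378.4889 + 168.2209) = 107.46
R13: √((56.69)² + (11.37)²) = √(3213.7561 + 129.2769) = 57.82
R14: √((-85.61)² + (-25.87)²) = √(7329.0721 + 669.2569) = 89.43
Sorted: R5 (27.35) < R3 (30.95) < R10 (41.99) < R9 (49.15) < R13 (57.82) < R2 (72.92) < …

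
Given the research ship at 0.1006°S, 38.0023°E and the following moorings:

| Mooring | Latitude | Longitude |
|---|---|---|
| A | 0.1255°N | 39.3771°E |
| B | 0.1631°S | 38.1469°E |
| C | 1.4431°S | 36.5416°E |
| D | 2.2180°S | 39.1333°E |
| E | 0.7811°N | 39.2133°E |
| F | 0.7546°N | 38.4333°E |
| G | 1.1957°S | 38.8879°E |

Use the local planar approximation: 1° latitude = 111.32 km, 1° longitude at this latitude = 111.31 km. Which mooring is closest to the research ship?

B

Distances from 0.1006°S, 38.0023°E:
A: 155.0850 km
B: 17.5348 km
C: 220.8396 km
D: 267.2217 km
E: 166.7443 km
F: 106.6057 km
G: 156.7752 km
Minimum: B at 17.5348 km.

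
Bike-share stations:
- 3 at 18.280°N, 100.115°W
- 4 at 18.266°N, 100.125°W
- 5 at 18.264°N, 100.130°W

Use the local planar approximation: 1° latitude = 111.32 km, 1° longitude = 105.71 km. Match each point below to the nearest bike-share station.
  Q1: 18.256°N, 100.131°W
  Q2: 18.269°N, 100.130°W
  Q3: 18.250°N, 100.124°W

Q1→5; Q2→5; Q3→5

Q1 at 18.256°N, 100.131°W:
  3: √((0.024·111.32)² + (0.016·105.71)²) = √(7.13787 + 2.86070) = 3.162 km
  4: √((0.010·111.32)² + (0.006·105.71)²) = √(1.23921 + 0.40229) = 1.281 km
  5: √((0.008·111.32)² + (0.001·105.71)²) = √(0.79310 + 0.01117) = 0.897 km
  → nearest: 5 (0.897 km)
Q2 at 18.269°N, 100.130°W:
  3: √((0.011·111.32)² + (0.015·105.71)²) = √(1.49945 + 2.51429) = 2.003 km
  4: √((-0.003·111.32)² + (0.005·105.71)²) = √(0.11153 + 0.27937) = 0.625 km
  5: √((-0.005·111.32)² + (0.000·105.71)²) = √(0.30980 + 0.00000) = 0.557 km
  → nearest: 5 (0.557 km)
Q3 at 18.250°N, 100.124°W:
  3: √((0.030·111.32)² + (0.009·105.71)²) = √(11.15293 + 0.90514) = 3.472 km
  4: √((0.016·111.32)² + (-0.001·105.71)²) = √(3.17239 + 0.01117) = 1.784 km
  5: √((0.014·111.32)² + (-0.006·105.71)²) = √(2.42886 + 0.40229) = 1.683 km
  → nearest: 5 (1.683 km)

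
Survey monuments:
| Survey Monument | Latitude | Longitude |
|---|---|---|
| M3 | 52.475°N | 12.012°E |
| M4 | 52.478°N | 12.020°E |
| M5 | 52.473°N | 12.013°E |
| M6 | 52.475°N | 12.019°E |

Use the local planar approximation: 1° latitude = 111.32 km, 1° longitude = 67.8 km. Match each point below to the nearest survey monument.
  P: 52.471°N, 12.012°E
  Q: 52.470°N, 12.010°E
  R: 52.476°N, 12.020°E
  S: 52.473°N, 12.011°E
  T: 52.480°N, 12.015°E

P at 52.471°N, 12.012°E:
  M3: 0.445280 km
  M4: 0.949428 km
  M5: 0.232735 km
  M6: 0.650784 km
  → nearest: M5 (0.232735 km)
Q at 52.470°N, 12.010°E:
  M3: 0.572879 km
  M4: 1.119277 km
  M5: 0.391025 km
  M6: 0.825922 km
  → nearest: M5 (0.391025 km)
R at 52.476°N, 12.020°E:
  M3: 0.553706 km
  M4: 0.222640 km
  M5: 0.580323 km
  M6: 0.130342 km
  → nearest: M6 (0.130342 km)
S at 52.473°N, 12.011°E:
  M3: 0.232735 km
  M4: 0.825922 km
  M5: 0.135600 km
  M6: 0.586316 km
  → nearest: M5 (0.135600 km)
T at 52.480°N, 12.015°E:
  M3: 0.592600 km
  M4: 0.405573 km
  M5: 0.790950 km
  M6: 0.619155 km
  → nearest: M4 (0.405573 km)

P→M5; Q→M5; R→M6; S→M5; T→M4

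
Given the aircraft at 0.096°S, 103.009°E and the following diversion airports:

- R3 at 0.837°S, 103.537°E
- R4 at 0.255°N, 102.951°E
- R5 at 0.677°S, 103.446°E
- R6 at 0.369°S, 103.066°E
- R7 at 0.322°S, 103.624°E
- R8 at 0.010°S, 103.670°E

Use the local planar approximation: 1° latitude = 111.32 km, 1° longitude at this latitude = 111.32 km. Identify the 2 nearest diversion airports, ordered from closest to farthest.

Distances from 0.096°S, 103.009°E:
R3: √((-0.741·111.32)² + (0.528·111.32)²) = √(6804.28994 + 3454.73103) = 101.287 km
R4: √((0.351·111.32)² + (-0.058·111.32)²) = √(1526.72434 + 41.68717) = 39.603 km
R5: √((-0.581·111.32)² + (0.437·111.32)²) = √(4183.10398 + 2366.51504) = 80.930 km
R6: √((-0.273·111.32)² + (0.057·111.32)²) = √(923.57398 + 40.26207) = 31.046 km
R7: √((-0.226·111.32)² + (0.615·111.32)²) = √(632.94107 + 4687.01806) = 72.938 km
R8: √((0.086·111.32)² + (0.661·111.32)²) = √(91.65229 + 5414.38725) = 74.203 km
Sorted: R6 (31.046 km) < R4 (39.603 km) < R7 (72.938 km) < R8 (74.203 km) < …

R6, R4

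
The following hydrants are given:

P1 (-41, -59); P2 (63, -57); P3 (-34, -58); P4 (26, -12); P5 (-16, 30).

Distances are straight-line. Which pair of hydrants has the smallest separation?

Pairwise distances:
P1–P3: 7.1
P2–P4: 58.3
P4–P5: 59.4
P3–P4: 75.6
P1–P4: 81.8
P3–P5: 89.8
P1–P5: 92.4
P2–P3: 97.0
P1–P2: 104.0
P2–P5: 117.5
Closest pair: P1–P3 at 7.1.

P1 and P3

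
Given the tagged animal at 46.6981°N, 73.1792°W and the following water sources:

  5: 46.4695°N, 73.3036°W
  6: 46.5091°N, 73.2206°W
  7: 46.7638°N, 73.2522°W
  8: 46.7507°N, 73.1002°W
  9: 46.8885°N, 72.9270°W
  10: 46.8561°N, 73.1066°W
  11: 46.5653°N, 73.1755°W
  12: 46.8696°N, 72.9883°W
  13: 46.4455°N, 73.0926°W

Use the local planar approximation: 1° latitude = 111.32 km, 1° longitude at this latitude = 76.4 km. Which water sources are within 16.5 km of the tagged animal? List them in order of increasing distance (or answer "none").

8, 7, 11

Distances from 46.6981°N, 73.1792°W:
5: √((-0.2286·111.32)² + (-0.1244·76.4)²) = √(647.588082 + 90.329057) = 27.1646 km
6: √((-0.1890·111.32)² + (-0.0414·76.4)²) = √(442.659719 + 10.004316) = 21.2759 km
7: √((0.0657·111.32)² + (-0.0730·76.4)²) = √(53.490559 + 31.105160) = 9.1976 km
8: √((0.0526·111.32)² + (0.0790·76.4)²) = √(34.286084 + 36.428467) = 8.4092 km
9: √((0.1904·111.32)² + (0.2522·76.4)²) = √(449.241929 + 371.258907) = 28.6444 km
10: √((0.1580·111.32)² + (0.0726·76.4)²) = √(309.357443 + 30.765215) = 18.4424 km
11: √((-0.1328·111.32)² + (0.0037·76.4)²) = √(218.545841 + 0.079908) = 14.7860 km
12: √((0.1715·111.32)² + (0.1909·76.4)²) = √(364.480790 + 212.715224) = 24.0249 km
13: √((-0.2526·111.32)² + (0.0866·76.4)²) = √(790.702456 + 43.774632) = 28.8873 km
Threshold 16.5 km: 8 (8.4092 km), 7 (9.1976 km), 11 (14.7860 km) are within range.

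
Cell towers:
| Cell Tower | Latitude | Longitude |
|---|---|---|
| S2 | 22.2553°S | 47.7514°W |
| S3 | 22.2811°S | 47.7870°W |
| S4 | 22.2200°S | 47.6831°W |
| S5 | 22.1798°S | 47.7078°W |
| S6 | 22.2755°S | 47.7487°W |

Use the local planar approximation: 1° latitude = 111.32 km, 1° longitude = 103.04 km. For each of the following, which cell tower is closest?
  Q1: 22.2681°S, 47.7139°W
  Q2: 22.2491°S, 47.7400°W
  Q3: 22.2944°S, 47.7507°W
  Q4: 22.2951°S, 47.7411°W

Q1→S6; Q2→S2; Q3→S6; Q4→S6

Q1 at 22.2681°S, 47.7139°W:
  S2: √((0.0128·111.32)² + (-0.0375·103.04)²) = √(2.030329 + 14.930496) = 4.1184 km
  S3: √((-0.0130·111.32)² + (-0.0731·103.04)²) = √(2.094272 + 56.734398) = 7.6700 km
  S4: √((0.0481·111.32)² + (0.0308·103.04)²) = √(28.670585 + 10.071940) = 6.2243 km
  S5: √((0.0883·111.32)² + (0.0061·103.04)²) = √(96.620171 + 0.395068) = 9.8496 km
  S6: √((-0.0074·111.32)² + (-0.0348·103.04)²) = √(0.678594 + 12.857904) = 3.6792 km
  → nearest: S6 (3.6792 km)
Q2 at 22.2491°S, 47.7400°W:
  S2: √((-0.0062·111.32)² + (-0.0114·103.04)²) = √(0.476354 + 1.379817) = 1.3624 km
  S3: √((-0.0320·111.32)² + (-0.0470·103.04)²) = √(12.689554 + 23.453487) = 6.0119 km
  S4: √((0.0291·111.32)² + (0.0569·103.04)²) = √(10.493790 + 34.374488) = 6.6984 km
  S5: √((0.0693·111.32)² + (0.0322·103.04)²) = √(59.513140 + 11.008381) = 8.3977 km
  S6: √((-0.0264·111.32)² + (-0.0087·103.04)²) = √(8.636828 + 0.803619) = 3.0725 km
  → nearest: S2 (1.3624 km)
Q3 at 22.2944°S, 47.7507°W:
  S2: √((0.0391·111.32)² + (-0.0007·103.04)²) = √(18.945231 + 0.005202) = 4.3532 km
  S3: √((0.0133·111.32)² + (-0.0363·103.04)²) = √(2.192046 + 13.990233) = 4.0227 km
  S4: √((0.0744·111.32)² + (0.0676·103.04)²) = √(68.594969 + 48.518246) = 10.8219 km
  S5: √((0.1146·111.32)² + (0.0429·103.04)²) = √(162.747989 + 19.540078) = 13.5014 km
  S6: √((0.0189·111.32)² + (0.0020·103.04)²) = √(4.426597 + 0.042469) = 2.1140 km
  → nearest: S6 (2.1140 km)
Q4 at 22.2951°S, 47.7411°W:
  S2: √((0.0398·111.32)² + (-0.0103·103.04)²) = √(19.629649 + 1.126383) = 4.5559 km
  S3: √((0.0140·111.32)² + (-0.0459·103.04)²) = √(2.428860 + 22.368511) = 4.9797 km
  S4: √((0.0751·111.32)² + (0.0580·103.04)²) = √(69.891807 + 35.716401) = 10.2766 km
  S5: √((0.1153·111.32)² + (0.0333·103.04)²) = √(164.742256 + 11.773353) = 13.2859 km
  S6: √((0.0196·111.32)² + (-0.0076·103.04)²) = √(4.760565 + 0.613252) = 2.3181 km
  → nearest: S6 (2.3181 km)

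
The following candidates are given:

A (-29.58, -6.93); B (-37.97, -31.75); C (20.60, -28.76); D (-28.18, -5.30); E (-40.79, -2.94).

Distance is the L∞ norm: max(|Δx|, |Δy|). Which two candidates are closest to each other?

Pairwise distances:
A–B: 24.82
A–C: 50.18
A–D: 1.63
A–E: 11.21
B–C: 58.57
B–D: 26.45
B–E: 28.81
C–D: 48.78
C–E: 61.39
D–E: 12.61
Closest pair: A–D at 1.63.

A and D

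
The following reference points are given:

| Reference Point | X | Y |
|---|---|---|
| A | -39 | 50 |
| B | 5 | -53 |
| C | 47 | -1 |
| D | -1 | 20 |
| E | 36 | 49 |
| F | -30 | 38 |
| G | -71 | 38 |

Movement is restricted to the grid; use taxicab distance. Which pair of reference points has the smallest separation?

A and F

Pairwise distances:
A–B: 147
A–C: 137
A–D: 68
A–E: 76
A–F: 21
A–G: 44
B–C: 94
B–D: 79
B–E: 133
B–F: 126
B–G: 167
C–D: 69
C–E: 61
C–F: 116
C–G: 157
D–E: 66
D–F: 47
D–G: 88
E–F: 77
E–G: 118
F–G: 41
Closest pair: A–F at 21.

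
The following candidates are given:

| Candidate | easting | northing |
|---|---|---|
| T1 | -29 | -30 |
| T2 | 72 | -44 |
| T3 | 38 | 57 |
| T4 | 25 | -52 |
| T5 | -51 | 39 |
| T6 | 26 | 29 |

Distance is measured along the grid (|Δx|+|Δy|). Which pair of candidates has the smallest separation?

Pairwise distances:
T1–T2: |101| + |-14| = 101 + 14 = 115
T1–T3: |67| + |87| = 67 + 87 = 154
T1–T4: |54| + |-22| = 54 + 22 = 76
T1–T5: |-22| + |69| = 22 + 69 = 91
T1–T6: |55| + |59| = 55 + 59 = 114
T2–T3: |-34| + |101| = 34 + 101 = 135
T2–T4: |-47| + |-8| = 47 + 8 = 55
T2–T5: |-123| + |83| = 123 + 83 = 206
T2–T6: |-46| + |73| = 46 + 73 = 119
T3–T4: |-13| + |-109| = 13 + 109 = 122
T3–T5: |-89| + |-18| = 89 + 18 = 107
T3–T6: |-12| + |-28| = 12 + 28 = 40
T4–T5: |-76| + |91| = 76 + 91 = 167
T4–T6: |1| + |81| = 1 + 81 = 82
T5–T6: |77| + |-10| = 77 + 10 = 87
Closest pair: T3–T6 at 40.

T3 and T6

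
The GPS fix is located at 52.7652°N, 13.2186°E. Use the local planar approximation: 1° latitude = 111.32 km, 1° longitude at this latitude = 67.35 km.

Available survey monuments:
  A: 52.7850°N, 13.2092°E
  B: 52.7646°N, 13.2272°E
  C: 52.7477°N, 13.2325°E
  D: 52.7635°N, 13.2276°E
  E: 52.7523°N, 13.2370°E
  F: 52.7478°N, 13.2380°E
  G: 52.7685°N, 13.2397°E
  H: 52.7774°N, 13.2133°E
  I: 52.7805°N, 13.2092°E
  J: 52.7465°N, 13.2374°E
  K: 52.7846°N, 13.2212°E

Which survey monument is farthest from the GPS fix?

Distances from 52.7652°N, 13.2186°E:
A: √((0.0198·111.32)² + (-0.0094·67.35)²) = √(4.858216 + 0.400803) = 2.2933 km
B: √((-0.0006·111.32)² + (0.0086·67.35)²) = √(0.004461 + 0.335484) = 0.5830 km
C: √((-0.0175·111.32)² + (0.0139·67.35)²) = √(3.795094 + 0.876405) = 2.1614 km
D: √((-0.0017·111.32)² + (0.0090·67.35)²) = √(0.035813 + 0.367418) = 0.6350 km
E: √((-0.0129·111.32)² + (0.0184·67.35)²) = √(2.062176 + 1.535716) = 1.8968 km
F: √((-0.0174·111.32)² + (0.0194·67.35)²) = √(3.751845 + 1.707177) = 2.3365 km
G: √((0.0033·111.32)² + (0.0211·67.35)²) = √(0.134950 + 2.019483) = 1.4678 km
H: √((0.0122·111.32)² + (-0.0053·67.35)²) = √(1.844446 + 0.127417) = 1.4042 km
I: √((0.0153·111.32)² + (-0.0094·67.35)²) = √(2.900877 + 0.400803) = 1.8171 km
J: √((-0.0187·111.32)² + (0.0188·67.35)²) = √(4.333408 + 1.603212) = 2.4365 km
K: √((0.0194·111.32)² + (0.0026·67.35)²) = √(4.663907 + 0.030664) = 2.1667 km
Maximum: J at 2.4365 km.

J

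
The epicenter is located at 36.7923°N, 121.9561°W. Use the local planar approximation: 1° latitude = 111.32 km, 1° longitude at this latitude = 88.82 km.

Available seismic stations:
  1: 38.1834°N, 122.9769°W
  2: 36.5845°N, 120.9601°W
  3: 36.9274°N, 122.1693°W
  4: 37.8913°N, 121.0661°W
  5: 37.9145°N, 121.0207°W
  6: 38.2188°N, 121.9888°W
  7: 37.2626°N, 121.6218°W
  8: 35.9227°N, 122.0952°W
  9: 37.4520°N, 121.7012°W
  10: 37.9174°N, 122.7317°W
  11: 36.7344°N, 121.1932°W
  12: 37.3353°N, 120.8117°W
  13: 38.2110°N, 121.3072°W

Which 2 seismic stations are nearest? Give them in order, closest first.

Distances from 36.7923°N, 121.9561°W:
1: 179.4474 km
2: 91.4391 km
3: 24.1820 km
4: 145.6575 km
5: 150.0283 km
6: 158.8245 km
7: 60.1878 km
8: 97.5891 km
9: 76.8485 km
10: 142.9415 km
11: 68.0666 km
12: 118.2609 km
13: 168.1179 km
Sorted: 3 (24.1820 km) < 7 (60.1878 km) < 11 (68.0666 km) < 9 (76.8485 km) < …

3, 7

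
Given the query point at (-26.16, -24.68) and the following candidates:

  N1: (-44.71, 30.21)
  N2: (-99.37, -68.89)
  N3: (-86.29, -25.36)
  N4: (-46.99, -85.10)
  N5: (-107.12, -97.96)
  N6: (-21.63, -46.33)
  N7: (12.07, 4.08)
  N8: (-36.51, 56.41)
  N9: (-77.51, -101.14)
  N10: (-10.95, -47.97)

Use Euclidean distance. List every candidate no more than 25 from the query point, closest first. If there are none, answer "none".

N6

Distances from (-26.16, -24.68):
N1: 57.94
N2: 85.52
N3: 60.13
N4: 63.91
N5: 109.20
N6: 22.12
N7: 47.84
N8: 81.75
N9: 92.10
N10: 27.82
Threshold 25: N6 (22.12) is within range.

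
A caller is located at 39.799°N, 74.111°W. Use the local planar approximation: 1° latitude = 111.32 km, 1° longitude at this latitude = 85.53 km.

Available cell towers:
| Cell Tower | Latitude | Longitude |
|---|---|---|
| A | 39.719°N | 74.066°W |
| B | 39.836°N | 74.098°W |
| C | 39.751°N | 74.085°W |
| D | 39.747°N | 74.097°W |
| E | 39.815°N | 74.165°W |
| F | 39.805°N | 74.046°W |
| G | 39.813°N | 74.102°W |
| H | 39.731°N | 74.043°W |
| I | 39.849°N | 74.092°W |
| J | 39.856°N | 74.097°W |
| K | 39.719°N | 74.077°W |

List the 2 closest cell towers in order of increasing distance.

Distances from 39.799°N, 74.111°W:
A: √((-0.080·111.32)² + (0.045·85.53)²) = √(79.30971 + 14.81365) = 9.702 km
B: √((0.037·111.32)² + (0.013·85.53)²) = √(16.96484 + 1.23630) = 4.266 km
C: √((-0.048·111.32)² + (0.026·85.53)²) = √(28.55150 + 4.94520) = 5.788 km
D: √((-0.052·111.32)² + (0.014·85.53)²) = √(33.50835 + 1.43381) = 5.911 km
E: √((0.016·111.32)² + (-0.054·85.53)²) = √(3.17239 + 21.33165) = 4.950 km
F: √((0.006·111.32)² + (0.065·85.53)²) = √(0.44612 + 30.90748) = 5.599 km
G: √((0.014·111.32)² + (0.009·85.53)²) = √(2.42886 + 0.59255) = 1.738 km
H: √((-0.068·111.32)² + (0.068·85.53)²) = √(57.30127 + 33.82632) = 9.546 km
I: √((0.050·111.32)² + (0.019·85.53)²) = √(30.98036 + 2.64085) = 5.798 km
J: √((0.057·111.32)² + (0.014·85.53)²) = √(40.26207 + 1.43381) = 6.457 km
K: √((-0.080·111.32)² + (0.034·85.53)²) = √(79.30971 + 8.45658) = 9.368 km
Sorted: G (1.738 km) < B (4.266 km) < E (4.950 km) < F (5.599 km) < …

G, B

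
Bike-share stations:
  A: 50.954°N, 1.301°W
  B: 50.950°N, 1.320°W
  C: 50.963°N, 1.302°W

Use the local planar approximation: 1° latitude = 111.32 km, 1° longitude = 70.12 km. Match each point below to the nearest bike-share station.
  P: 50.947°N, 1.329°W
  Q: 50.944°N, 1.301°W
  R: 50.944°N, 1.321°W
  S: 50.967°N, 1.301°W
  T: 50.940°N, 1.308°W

P→B; Q→A; R→B; S→C; T→B

P at 50.947°N, 1.329°W:
  A: √((0.007·111.32)² + (0.028·70.12)²) = √(0.60721 + 3.85478) = 2.112 km
  B: √((0.003·111.32)² + (0.009·70.12)²) = √(0.11153 + 0.39826) = 0.714 km
  C: √((0.016·111.32)² + (0.027·70.12)²) = √(3.17239 + 3.58436) = 2.599 km
  → nearest: B (0.714 km)
Q at 50.944°N, 1.301°W:
  A: √((0.010·111.32)² + (0.000·70.12)²) = √(1.23921 + 0.00000) = 1.113 km
  B: √((0.006·111.32)² + (-0.019·70.12)²) = √(0.44612 + 1.77497) = 1.490 km
  C: √((0.019·111.32)² + (-0.001·70.12)²) = √(4.47356 + 0.00492) = 2.116 km
  → nearest: A (1.113 km)
R at 50.944°N, 1.321°W:
  A: √((0.010·111.32)² + (0.020·70.12)²) = √(1.23921 + 1.96673) = 1.791 km
  B: √((0.006·111.32)² + (0.001·70.12)²) = √(0.44612 + 0.00492) = 0.672 km
  C: √((0.019·111.32)² + (0.019·70.12)²) = √(4.47356 + 1.77497) = 2.500 km
  → nearest: B (0.672 km)
S at 50.967°N, 1.301°W:
  A: √((-0.013·111.32)² + (0.000·70.12)²) = √(2.09427 + 0.00000) = 1.447 km
  B: √((-0.017·111.32)² + (-0.019·70.12)²) = √(3.58133 + 1.77497) = 2.314 km
  C: √((-0.004·111.32)² + (-0.001·70.12)²) = √(0.19827 + 0.00492) = 0.451 km
  → nearest: C (0.451 km)
T at 50.940°N, 1.308°W:
  A: √((0.014·111.32)² + (0.007·70.12)²) = √(2.42886 + 0.24092) = 1.634 km
  B: √((0.010·111.32)² + (-0.012·70.12)²) = √(1.23921 + 0.70802) = 1.395 km
  C: √((0.023·111.32)² + (0.006·70.12)²) = √(6.55544 + 0.17701) = 2.595 km
  → nearest: B (1.395 km)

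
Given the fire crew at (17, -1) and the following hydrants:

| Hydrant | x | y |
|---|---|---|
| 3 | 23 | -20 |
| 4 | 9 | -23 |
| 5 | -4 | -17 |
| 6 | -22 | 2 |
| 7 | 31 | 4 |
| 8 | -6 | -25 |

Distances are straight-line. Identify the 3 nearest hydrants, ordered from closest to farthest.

7, 3, 4

Distances from (17, -1):
3: √((6)² + (-19)²) = √(36.000 + 361.000) = 19.9
4: √((-8)² + (-22)²) = √(64.000 + 484.000) = 23.4
5: √((-21)² + (-16)²) = √(441.000 + 256.000) = 26.4
6: √((-39)² + (3)²) = √(1521.000 + 9.000) = 39.1
7: √((14)² + (5)²) = √(196.000 + 25.000) = 14.9
8: √((-23)² + (-24)²) = √(529.000 + 576.000) = 33.2
Sorted: 7 (14.9) < 3 (19.9) < 4 (23.4) < 5 (26.4) < 8 (33.2) < …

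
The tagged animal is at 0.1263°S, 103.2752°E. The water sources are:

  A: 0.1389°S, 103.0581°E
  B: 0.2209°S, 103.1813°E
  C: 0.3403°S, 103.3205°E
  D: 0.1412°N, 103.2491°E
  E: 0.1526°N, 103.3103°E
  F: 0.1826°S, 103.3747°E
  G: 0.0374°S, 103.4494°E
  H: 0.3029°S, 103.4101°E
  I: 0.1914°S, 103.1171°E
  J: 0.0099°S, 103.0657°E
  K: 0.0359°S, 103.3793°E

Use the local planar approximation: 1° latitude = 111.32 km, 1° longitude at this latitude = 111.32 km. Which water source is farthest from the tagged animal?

Distances from 0.1263°S, 103.2752°E:
A: √((-0.0126·111.32)² + (-0.2171·111.32)²) = √(1.967377 + 584.071536) = 24.2082 km
B: √((-0.0946·111.32)² + (-0.0939·111.32)²) = √(110.899265 + 109.264122) = 14.8379 km
C: √((-0.2140·111.32)² + (0.0453·111.32)²) = √(567.510553 + 25.429791) = 24.3504 km
D: √((0.2675·111.32)² + (-0.0261·111.32)²) = √(886.735240 + 8.441651) = 29.9195 km
E: √((0.2789·111.32)² + (0.0351·111.32)²) = √(963.925399 + 15.267243) = 31.2921 km
F: √((-0.0563·111.32)² + (0.0995·111.32)²) = √(39.279250 + 122.685308) = 12.7265 km
G: √((0.0889·111.32)² + (0.1742·111.32)²) = √(97.937704 + 376.047492) = 21.7712 km
H: √((-0.1766·111.32)² + (0.1349·111.32)²) = √(386.480685 + 225.512331) = 24.7385 km
I: √((-0.0651·111.32)² + (-0.1581·111.32)²) = √(52.518023 + 309.749158) = 19.0333 km
J: √((0.1164·111.32)² + (-0.2095·111.32)²) = √(167.900642 + 543.894228) = 26.6795 km
K: √((0.0904·111.32)² + (0.1041·111.32)²) = √(101.270570 + 134.291293) = 15.3480 km
Maximum: E at 31.2921 km.

E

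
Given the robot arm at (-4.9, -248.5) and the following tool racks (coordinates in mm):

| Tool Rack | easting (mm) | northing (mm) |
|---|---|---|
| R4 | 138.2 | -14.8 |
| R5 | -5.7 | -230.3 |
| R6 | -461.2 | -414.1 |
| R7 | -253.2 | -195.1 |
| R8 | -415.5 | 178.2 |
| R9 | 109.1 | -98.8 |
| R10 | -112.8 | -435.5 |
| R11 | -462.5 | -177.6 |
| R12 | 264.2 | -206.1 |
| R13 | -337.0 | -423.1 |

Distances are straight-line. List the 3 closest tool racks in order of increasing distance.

Distances from (-4.9, -248.5):
R4: 274.0 mm
R5: 18.2 mm
R6: 485.4 mm
R7: 254.0 mm
R8: 592.2 mm
R9: 188.2 mm
R10: 215.9 mm
R11: 463.1 mm
R12: 272.4 mm
R13: 375.2 mm
Sorted: R5 (18.2 mm) < R9 (188.2 mm) < R10 (215.9 mm) < R7 (254.0 mm) < R12 (272.4 mm) < …

R5, R9, R10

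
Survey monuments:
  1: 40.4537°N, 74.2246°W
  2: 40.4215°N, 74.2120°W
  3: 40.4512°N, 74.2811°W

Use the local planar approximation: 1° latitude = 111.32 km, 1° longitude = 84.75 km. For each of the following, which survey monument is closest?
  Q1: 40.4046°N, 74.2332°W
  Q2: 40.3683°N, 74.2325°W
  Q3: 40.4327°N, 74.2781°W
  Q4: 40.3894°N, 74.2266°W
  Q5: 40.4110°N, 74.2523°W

Q1→2; Q2→2; Q3→3; Q4→2; Q5→2

Q1 at 40.4046°N, 74.2332°W:
  1: 5.5142 km
  2: 2.6014 km
  3: 6.5871 km
  → nearest: 2 (2.6014 km)
Q2 at 40.3683°N, 74.2325°W:
  1: 9.5303 km
  2: 6.1718 km
  3: 10.1059 km
  → nearest: 2 (6.1718 km)
Q3 at 40.4327°N, 74.2781°W:
  1: 5.1013 km
  2: 5.7390 km
  3: 2.0751 km
  → nearest: 3 (2.0751 km)
Q4 at 40.3894°N, 74.2266°W:
  1: 7.1599 km
  2: 3.7815 km
  3: 8.2863 km
  → nearest: 2 (3.7815 km)
Q5 at 40.4110°N, 74.2523°W:
  1: 5.3015 km
  2: 3.6099 km
  3: 5.0974 km
  → nearest: 2 (3.6099 km)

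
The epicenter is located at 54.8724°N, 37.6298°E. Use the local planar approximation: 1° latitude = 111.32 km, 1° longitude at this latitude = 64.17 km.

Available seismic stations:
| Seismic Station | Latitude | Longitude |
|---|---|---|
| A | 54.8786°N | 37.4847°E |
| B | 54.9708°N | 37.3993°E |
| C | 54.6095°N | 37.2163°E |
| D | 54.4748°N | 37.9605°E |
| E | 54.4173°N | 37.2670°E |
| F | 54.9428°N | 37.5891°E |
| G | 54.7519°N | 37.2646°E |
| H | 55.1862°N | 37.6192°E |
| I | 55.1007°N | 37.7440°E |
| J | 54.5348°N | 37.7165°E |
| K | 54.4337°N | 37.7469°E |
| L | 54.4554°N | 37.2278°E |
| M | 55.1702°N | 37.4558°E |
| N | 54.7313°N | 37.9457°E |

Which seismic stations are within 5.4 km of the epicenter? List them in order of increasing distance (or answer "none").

none

Distances from 54.8724°N, 37.6298°E:
A: √((0.0062·111.32)² + (-0.1451·64.17)²) = √(0.476354 + 86.695969) = 9.3366 km
B: √((0.0984·111.32)² + (-0.2305·64.17)²) = √(119.987662 + 218.779154) = 18.4056 km
C: √((-0.2629·111.32)² + (-0.4135·64.17)²) = √(856.500395 + 704.068811) = 39.5040 km
D: √((-0.3976·111.32)² + (0.3307·64.17)²) = √(1959.021249 + 450.331647) = 49.0852 km
E: √((-0.4551·111.32)² + (-0.3628·64.17)²) = √(2566.611089 + 541.999187) = 55.7549 km
F: √((0.0704·111.32)² + (-0.0407·64.17)²) = √(61.417440 + 6.821076) = 8.2607 km
G: √((-0.1205·111.32)² + (-0.3652·64.17)²) = √(179.937006 + 549.193788) = 27.0024 km
H: √((0.3138·111.32)² + (-0.0106·64.17)²) = √(1220.259715 + 0.462675) = 34.9388 km
I: √((0.2283·111.32)² + (0.1142·64.17)²) = √(645.889491 + 53.702720) = 26.4498 km
J: √((-0.3376·111.32)² + (0.0867·64.17)²) = √(1412.379064 + 30.952966) = 37.9912 km
K: √((-0.4387·111.32)² + (0.1171·64.17)²) = √(2384.963100 + 56.464810) = 49.4108 km
L: √((-0.4170·111.32)² + (-0.4020·64.17)²) = √(2154.857250 + 665.451157) = 53.1066 km
M: √((0.2978·111.32)² + (-0.1740·64.17)²) = √(1098.995166 + 124.670177) = 34.9809 km
N: √((-0.1411·111.32)² + (0.3159·64.17)²) = √(246.717765 + 410.925725) = 25.6446 km
Threshold 5.4 km: none within range.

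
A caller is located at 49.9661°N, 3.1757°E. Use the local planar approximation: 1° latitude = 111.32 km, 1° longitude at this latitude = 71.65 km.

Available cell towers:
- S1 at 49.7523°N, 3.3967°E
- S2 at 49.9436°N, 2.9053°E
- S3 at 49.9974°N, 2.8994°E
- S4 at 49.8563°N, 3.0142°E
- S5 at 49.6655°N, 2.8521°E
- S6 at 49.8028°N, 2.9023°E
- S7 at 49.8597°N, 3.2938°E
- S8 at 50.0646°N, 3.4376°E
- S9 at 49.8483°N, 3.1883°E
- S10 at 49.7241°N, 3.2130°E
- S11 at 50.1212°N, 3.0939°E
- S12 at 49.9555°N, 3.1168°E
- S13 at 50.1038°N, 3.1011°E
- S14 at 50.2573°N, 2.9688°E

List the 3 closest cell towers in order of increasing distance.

Distances from 49.9661°N, 3.1757°E:
S1: 28.5865 km
S2: 19.5354 km
S3: 20.1012 km
S4: 16.8315 km
S5: 40.7105 km
S6: 26.7244 km
S7: 14.5566 km
S8: 21.7339 km
S9: 13.1445 km
S10: 27.0717 km
S11: 18.2334 km
S12: 4.3820 km
S13: 16.2339 km
S14: 35.6453 km
Sorted: S12 (4.3820 km) < S9 (13.1445 km) < S7 (14.5566 km) < S13 (16.2339 km) < S4 (16.8315 km) < …

S12, S9, S7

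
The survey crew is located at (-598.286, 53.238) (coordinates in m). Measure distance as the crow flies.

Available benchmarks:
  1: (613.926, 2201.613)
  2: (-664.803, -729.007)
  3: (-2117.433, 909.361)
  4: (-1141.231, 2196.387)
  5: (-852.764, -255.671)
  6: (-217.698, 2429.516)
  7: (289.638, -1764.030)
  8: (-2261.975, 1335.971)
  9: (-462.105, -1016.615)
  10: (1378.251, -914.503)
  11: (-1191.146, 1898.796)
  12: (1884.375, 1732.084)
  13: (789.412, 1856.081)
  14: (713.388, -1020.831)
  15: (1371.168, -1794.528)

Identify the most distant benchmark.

12

Distances from (-598.286, 53.238):
1: 2466.774 m
2: 785.068 m
3: 1743.776 m
4: 2210.854 m
5: 400.230 m
6: 2406.563 m
7: 2022.590 m
8: 2100.777 m
9: 1078.485 m
10: 2200.732 m
11: 1938.445 m
12: 2997.020 m
13: 2275.071 m
14: 1695.321 m
15: 2700.553 m
Maximum: 12 at 2997.020 m.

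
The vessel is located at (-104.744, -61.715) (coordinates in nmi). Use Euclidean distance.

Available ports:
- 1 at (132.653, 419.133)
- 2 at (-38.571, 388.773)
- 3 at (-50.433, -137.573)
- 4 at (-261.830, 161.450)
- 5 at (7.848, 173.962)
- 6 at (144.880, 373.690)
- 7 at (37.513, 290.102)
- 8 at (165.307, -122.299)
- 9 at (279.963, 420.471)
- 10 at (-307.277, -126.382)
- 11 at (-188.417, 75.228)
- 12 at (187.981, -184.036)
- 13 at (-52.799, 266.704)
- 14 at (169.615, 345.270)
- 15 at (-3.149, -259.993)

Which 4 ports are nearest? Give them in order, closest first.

3, 11, 10, 15

Distances from (-104.744, -61.715):
1: √((237.397)² + (480.848)²) = √(56357.33561 + 231214.79910) = 536.258 nmi
2: √((66.173)² + (450.488)²) = √(4378.86593 + 202939.43814) = 455.322 nmi
3: √((54.311)² + (-75.858)²) = √(2949.68472 + 5754.43616) = 93.296 nmi
4: √((-157.086)² + (223.165)²) = √(24676.01140 + 49802.61722) = 272.908 nmi
5: √((112.592)² + (235.677)²) = √(12676.95846 + 55543.64833) = 261.191 nmi
6: √((249.624)² + (435.405)²) = √(62312.14138 + 189577.51402) = 501.886 nmi
7: √((142.257)² + (351.817)²) = √(20237.05405 + 123775.20149) = 379.489 nmi
8: √((270.051)² + (-60.584)²) = √(72927.54260 + 3670.42106) = 276.763 nmi
9: √((384.707)² + (482.186)²) = √(147999.47585 + 232503.33860) = 616.849 nmi
10: √((-202.533)² + (-64.667)²) = √(41019.61609 + 4181.82089) = 212.606 nmi
11: √((-83.673)² + (136.943)²) = √(7001.17093 + 18753.38525) = 160.482 nmi
12: √((292.725)² + (-122.321)²) = √(85687.92563 + 14962.42704) = 317.254 nmi
13: √((51.945)² + (328.419)²) = √(2698.28303 + 107859.03956) = 332.502 nmi
14: √((274.359)² + (406.985)²) = √(75272.86088 + 165636.79023) = 490.825 nmi
15: √((101.595)² + (-198.278)²) = √(10321.54402 + 39314.16528) = 222.791 nmi
Sorted: 3 (93.296 nmi) < 11 (160.482 nmi) < 10 (212.606 nmi) < 15 (222.791 nmi) < 5 (261.191 nmi) < 4 (272.908 nmi) < …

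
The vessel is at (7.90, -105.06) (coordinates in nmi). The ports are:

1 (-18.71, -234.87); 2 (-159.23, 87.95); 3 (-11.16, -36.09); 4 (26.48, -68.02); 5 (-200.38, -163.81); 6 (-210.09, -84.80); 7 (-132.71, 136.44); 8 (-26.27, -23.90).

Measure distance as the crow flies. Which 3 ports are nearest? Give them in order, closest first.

4, 3, 8

Distances from (7.90, -105.06):
1: √((-26.61)² + (-129.81)²) = √(708.0921 + 16850.6361) = 132.51 nmi
2: √((-167.13)² + (193.01)²) = √(27932.4369 + 37252.8601) = 255.31 nmi
3: √((-19.06)² + (68.97)²) = √(363.2836 + 4756.8609) = 71.56 nmi
4: √((18.58)² + (37.04)²) = √(345.2164 + 1371.9616) = 41.44 nmi
5: √((-208.28)² + (-58.75)²) = √(43380.5584 + 3451.5625) = 216.41 nmi
6: √((-217.99)² + (20.26)²) = √(47519.6401 + 410.4676) = 218.93 nmi
7: √((-140.61)² + (241.50)²) = √(19771.1721 + 58322.2500) = 279.45 nmi
8: √((-34.17)² + (81.16)²) = √(1167.5889 + 6586.9456) = 88.06 nmi
Sorted: 4 (41.44 nmi) < 3 (71.56 nmi) < 8 (88.06 nmi) < 1 (132.51 nmi) < 5 (216.41 nmi) < …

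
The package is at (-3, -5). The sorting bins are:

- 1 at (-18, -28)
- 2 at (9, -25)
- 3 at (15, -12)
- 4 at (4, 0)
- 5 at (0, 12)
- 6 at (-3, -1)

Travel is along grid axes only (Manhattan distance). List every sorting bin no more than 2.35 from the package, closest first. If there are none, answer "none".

none

Distances from (-3, -5):
1: |-15| + |-23| = 15 + 23 = 38
2: |12| + |-20| = 12 + 20 = 32
3: |18| + |-7| = 18 + 7 = 25
4: |7| + |5| = 7 + 5 = 12
5: |3| + |17| = 3 + 17 = 20
6: |0| + |4| = 0 + 4 = 4
Threshold 2.35: none within range.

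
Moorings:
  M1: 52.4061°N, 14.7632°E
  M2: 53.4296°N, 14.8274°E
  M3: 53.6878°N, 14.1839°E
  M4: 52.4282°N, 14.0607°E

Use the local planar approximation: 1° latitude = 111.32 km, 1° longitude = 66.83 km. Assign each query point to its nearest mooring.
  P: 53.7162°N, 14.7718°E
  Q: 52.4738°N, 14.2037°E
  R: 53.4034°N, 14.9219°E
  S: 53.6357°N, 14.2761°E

P at 53.7162°N, 14.7718°E:
  M1: 145.8415 km
  M2: 32.1200 km
  M3: 39.4163 km
  M4: 151.0506 km
  → nearest: M2 (32.1200 km)
Q at 52.4738°N, 14.2037°E:
  M1: 38.1433 km
  M2: 114.2728 km
  M3: 135.1490 km
  M4: 10.8212 km
  → nearest: M4 (10.8212 km)
R at 53.4034°N, 14.9219°E:
  M1: 111.5249 km
  M2: 6.9564 km
  M3: 58.6075 km
  M4: 122.8722 km
  → nearest: M2 (6.9564 km)
S at 53.6357°N, 14.2761°E:
  M1: 140.6967 km
  M2: 43.4030 km
  M3: 8.4619 km
  M4: 135.1875 km
  → nearest: M3 (8.4619 km)

P→M2; Q→M4; R→M2; S→M3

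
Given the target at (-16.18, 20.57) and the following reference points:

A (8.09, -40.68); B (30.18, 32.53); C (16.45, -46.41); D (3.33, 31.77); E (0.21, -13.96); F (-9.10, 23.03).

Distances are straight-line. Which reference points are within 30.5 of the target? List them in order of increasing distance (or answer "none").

F, D

Distances from (-16.18, 20.57):
A: √((24.27)² + (-61.25)²) = √(589.0329 + 3751.5625) = 65.88
B: √((46.36)² + (11.96)²) = √(2149.2496 + 143.0416) = 47.88
C: √((32.63)² + (-66.98)²) = √(1064.7169 + 4486.3204) = 74.51
D: √((19.51)² + (11.20)²) = √(380.6401 + 125.4400) = 22.50
E: √((16.39)² + (-34.53)²) = √(268.6321 + 1192.3209) = 38.22
F: √((7.08)² + (2.46)²) = √(50.1264 + 6.0516) = 7.50
Threshold 30.5: F (7.50), D (22.50) are within range.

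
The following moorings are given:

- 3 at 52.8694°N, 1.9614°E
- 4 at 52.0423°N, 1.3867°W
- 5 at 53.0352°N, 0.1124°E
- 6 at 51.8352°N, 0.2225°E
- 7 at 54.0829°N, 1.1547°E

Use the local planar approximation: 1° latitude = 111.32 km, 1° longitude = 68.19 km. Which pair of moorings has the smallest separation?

4 and 6

Pairwise distances:
3–4: 246.1736 km
3–5: 127.4271 km
3–6: 165.2708 km
3–7: 145.8576 km
4–5: 150.5539 km
4–6: 112.1270 km
4–7: 285.7161 km
5–6: 133.7948 km
5–7: 136.5801 km
6–7: 258.1623 km
Closest pair: 4–6 at 112.1270 km.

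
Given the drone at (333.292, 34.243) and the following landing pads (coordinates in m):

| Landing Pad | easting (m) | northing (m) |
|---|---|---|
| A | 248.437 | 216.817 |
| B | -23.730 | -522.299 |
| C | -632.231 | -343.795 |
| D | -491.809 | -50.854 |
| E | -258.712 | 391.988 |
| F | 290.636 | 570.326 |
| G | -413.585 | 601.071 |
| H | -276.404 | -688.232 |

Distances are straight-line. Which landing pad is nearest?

Distances from (333.292, 34.243):
A: √((-84.855)² + (182.574)²) = √(7200.37102 + 33333.26548) = 201.330 m
B: √((-357.022)² + (-556.542)²) = √(127464.70848 + 309738.99776) = 661.214 m
C: √((-965.523)² + (-378.038)²) = √(932234.66353 + 142912.72944) = 1036.893 m
D: √((-825.101)² + (-85.097)²) = √(680791.66020 + 7241.49941) = 829.478 m
E: √((-592.004)² + (357.745)²) = √(350468.73602 + 127981.48503) = 691.701 m
F: √((-42.656)² + (536.083)²) = √(1819.53434 + 287384.98289) = 537.777 m
G: √((-746.877)² + (566.828)²) = √(557825.25313 + 321293.98158) = 937.614 m
H: √((-609.696)² + (-722.475)²) = √(371729.21242 + 521970.12563) = 945.357 m
Minimum: A at 201.330 m.

A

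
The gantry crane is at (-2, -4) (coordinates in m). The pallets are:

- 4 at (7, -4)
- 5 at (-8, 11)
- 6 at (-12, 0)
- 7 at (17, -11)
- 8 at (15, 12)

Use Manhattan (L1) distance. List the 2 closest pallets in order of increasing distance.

4, 6

Distances from (-2, -4):
4: |9| + |0| = 9 + 0 = 9 m
5: |-6| + |15| = 6 + 15 = 21 m
6: |-10| + |4| = 10 + 4 = 14 m
7: |19| + |-7| = 19 + 7 = 26 m
8: |17| + |16| = 17 + 16 = 33 m
Sorted: 4 (9 m) < 6 (14 m) < 5 (21 m) < 7 (26 m) < …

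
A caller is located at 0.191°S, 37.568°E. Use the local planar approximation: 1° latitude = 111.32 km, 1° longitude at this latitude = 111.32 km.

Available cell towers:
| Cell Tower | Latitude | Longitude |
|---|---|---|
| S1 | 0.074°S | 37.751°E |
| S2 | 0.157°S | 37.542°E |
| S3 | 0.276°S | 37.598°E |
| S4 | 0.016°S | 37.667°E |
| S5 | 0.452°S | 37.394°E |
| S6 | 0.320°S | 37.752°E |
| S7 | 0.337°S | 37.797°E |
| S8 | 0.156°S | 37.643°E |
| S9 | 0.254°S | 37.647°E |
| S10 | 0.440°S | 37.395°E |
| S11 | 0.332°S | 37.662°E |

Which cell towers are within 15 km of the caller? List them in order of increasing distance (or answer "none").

S2, S8, S3, S9

Distances from 0.191°S, 37.568°E:
S1: √((0.117·111.32)² + (0.183·111.32)²) = √(169.63604 + 415.00046) = 24.179 km
S2: √((0.034·111.32)² + (-0.026·111.32)²) = √(14.32532 + 8.37709) = 4.765 km
S3: √((-0.085·111.32)² + (0.030·111.32)²) = √(89.53323 + 11.15293) = 10.034 km
S4: √((0.175·111.32)² + (0.099·111.32)²) = √(379.50936 + 121.45539) = 22.382 km
S5: √((-0.261·111.32)² + (-0.174·111.32)²) = √(844.16513 + 375.18450) = 34.919 km
S6: √((-0.129·111.32)² + (0.184·111.32)²) = √(206.21764 + 419.54837) = 25.015 km
S7: √((-0.146·111.32)² + (0.229·111.32)²) = √(264.15091 + 649.85634) = 30.233 km
S8: √((0.035·111.32)² + (0.075·111.32)²) = √(15.18037 + 69.70580) = 9.213 km
S9: √((-0.063·111.32)² + (0.079·111.32)²) = √(49.18441 + 77.33936) = 11.248 km
S10: √((-0.249·111.32)² + (-0.173·111.32)²) = √(768.32522 + 370.88443) = 33.752 km
S11: √((-0.141·111.32)² + (0.094·111.32)²) = √(246.36818 + 109.49697) = 18.864 km
Threshold 15 km: S2 (4.765 km), S8 (9.213 km), S3 (10.034 km), S9 (11.248 km) are within range.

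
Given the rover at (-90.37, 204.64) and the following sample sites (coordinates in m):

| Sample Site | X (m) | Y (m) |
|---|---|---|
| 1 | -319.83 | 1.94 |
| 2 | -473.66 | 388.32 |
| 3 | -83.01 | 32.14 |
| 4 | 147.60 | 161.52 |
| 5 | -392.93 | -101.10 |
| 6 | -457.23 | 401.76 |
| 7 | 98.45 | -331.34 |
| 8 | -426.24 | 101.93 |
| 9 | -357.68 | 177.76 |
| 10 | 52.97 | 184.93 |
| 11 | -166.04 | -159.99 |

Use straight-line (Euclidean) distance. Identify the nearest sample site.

Distances from (-90.37, 204.64):
1: 306.17 m
2: 425.03 m
3: 172.66 m
4: 241.85 m
5: 430.14 m
6: 416.46 m
7: 568.27 m
8: 351.22 m
9: 268.66 m
10: 144.69 m
11: 372.40 m
Minimum: 10 at 144.69 m.

10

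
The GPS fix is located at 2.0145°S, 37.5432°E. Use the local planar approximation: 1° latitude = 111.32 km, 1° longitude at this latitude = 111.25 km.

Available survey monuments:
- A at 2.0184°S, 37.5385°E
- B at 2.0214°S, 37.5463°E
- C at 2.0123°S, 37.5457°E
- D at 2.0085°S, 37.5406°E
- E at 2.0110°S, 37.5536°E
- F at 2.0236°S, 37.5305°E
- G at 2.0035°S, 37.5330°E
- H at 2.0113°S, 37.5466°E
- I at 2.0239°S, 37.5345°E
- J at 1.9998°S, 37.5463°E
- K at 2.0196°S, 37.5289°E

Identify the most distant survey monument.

Distances from 2.0145°S, 37.5432°E:
A: √((-0.0039·111.32)² + (-0.0047·111.25)²) = √(0.188484 + 0.273398) = 0.6796 km
B: √((-0.0069·111.32)² + (0.0031·111.25)²) = √(0.589990 + 0.118939) = 0.8420 km
C: √((0.0022·111.32)² + (0.0025·111.25)²) = √(0.059978 + 0.077354) = 0.3706 km
D: √((0.0060·111.32)² + (-0.0026·111.25)²) = √(0.446117 + 0.083666) = 0.7279 km
E: √((0.0035·111.32)² + (0.0104·111.25)²) = √(0.151804 + 1.338649) = 1.2208 km
F: √((-0.0091·111.32)² + (-0.0127·111.25)²) = √(1.026193 + 1.996216) = 1.7385 km
G: √((0.0110·111.32)² + (-0.0102·111.25)²) = √(1.499449 + 1.287658) = 1.6695 km
H: √((0.0032·111.32)² + (0.0034·111.25)²) = √(0.126896 + 0.143073) = 0.5196 km
I: √((-0.0094·111.32)² + (-0.0087·111.25)²) = √(1.094970 + 0.936782) = 1.4254 km
J: √((0.0147·111.32)² + (0.0031·111.25)²) = √(2.677818 + 0.118939) = 1.6724 km
K: √((-0.0051·111.32)² + (-0.0143·111.25)²) = √(0.322320 + 2.530883) = 1.6891 km
Maximum: F at 1.7385 km.

F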